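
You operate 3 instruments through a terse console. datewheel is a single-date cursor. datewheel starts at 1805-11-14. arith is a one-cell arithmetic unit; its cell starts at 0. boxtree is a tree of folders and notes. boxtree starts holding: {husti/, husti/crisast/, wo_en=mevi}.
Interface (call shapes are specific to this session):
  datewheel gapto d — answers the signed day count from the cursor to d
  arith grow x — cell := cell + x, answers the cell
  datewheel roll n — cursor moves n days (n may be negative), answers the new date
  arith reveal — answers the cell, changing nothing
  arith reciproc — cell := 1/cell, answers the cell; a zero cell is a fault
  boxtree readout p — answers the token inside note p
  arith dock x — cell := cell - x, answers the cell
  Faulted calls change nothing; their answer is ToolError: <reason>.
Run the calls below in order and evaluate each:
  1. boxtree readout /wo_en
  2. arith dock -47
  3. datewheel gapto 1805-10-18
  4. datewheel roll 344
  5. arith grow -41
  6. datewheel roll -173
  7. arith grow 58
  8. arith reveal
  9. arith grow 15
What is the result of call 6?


Answer: 1806-05-04

Derivation:
$ boxtree readout p: /wo_en
  mevi
$ arith dock x: -47
  47
$ datewheel gapto d: 1805-10-18
  -27
$ datewheel roll n: 344
  1806-10-24
$ arith grow x: -41
  6
$ datewheel roll n: -173
  1806-05-04
$ arith grow x: 58
  64
$ arith reveal
  64
$ arith grow x: 15
  79


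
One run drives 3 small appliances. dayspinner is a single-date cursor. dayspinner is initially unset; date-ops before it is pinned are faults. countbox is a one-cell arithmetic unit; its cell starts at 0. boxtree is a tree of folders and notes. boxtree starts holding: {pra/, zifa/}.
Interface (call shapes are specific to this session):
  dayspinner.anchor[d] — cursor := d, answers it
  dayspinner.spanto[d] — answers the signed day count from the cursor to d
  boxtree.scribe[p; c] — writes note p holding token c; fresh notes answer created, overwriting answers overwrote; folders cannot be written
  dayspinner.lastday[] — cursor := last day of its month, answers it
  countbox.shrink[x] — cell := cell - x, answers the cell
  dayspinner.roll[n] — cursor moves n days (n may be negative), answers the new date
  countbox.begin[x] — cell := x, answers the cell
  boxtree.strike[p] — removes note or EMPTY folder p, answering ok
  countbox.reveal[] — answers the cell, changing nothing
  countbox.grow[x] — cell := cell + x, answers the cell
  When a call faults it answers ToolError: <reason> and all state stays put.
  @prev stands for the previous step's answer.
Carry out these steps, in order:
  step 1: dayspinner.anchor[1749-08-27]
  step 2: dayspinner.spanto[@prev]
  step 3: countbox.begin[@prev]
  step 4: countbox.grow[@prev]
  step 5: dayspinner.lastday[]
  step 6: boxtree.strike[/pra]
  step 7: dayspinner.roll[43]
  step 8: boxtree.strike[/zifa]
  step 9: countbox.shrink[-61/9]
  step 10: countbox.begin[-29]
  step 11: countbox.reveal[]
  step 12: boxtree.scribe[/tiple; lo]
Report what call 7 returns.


>>> anchor d='1749-08-27'
[out] 1749-08-27
>>> spanto d='@prev'
[out] 0
>>> begin x='@prev'
[out] 0
>>> grow x='@prev'
[out] 0
>>> lastday
[out] 1749-08-31
>>> strike p='/pra'
[out] ok
>>> roll n='43'
[out] 1749-10-13
>>> strike p='/zifa'
[out] ok
>>> shrink x='-61/9'
[out] 61/9
>>> begin x='-29'
[out] -29
>>> reveal
[out] -29
>>> scribe p='/tiple' c='lo'
[out] created

Answer: 1749-10-13


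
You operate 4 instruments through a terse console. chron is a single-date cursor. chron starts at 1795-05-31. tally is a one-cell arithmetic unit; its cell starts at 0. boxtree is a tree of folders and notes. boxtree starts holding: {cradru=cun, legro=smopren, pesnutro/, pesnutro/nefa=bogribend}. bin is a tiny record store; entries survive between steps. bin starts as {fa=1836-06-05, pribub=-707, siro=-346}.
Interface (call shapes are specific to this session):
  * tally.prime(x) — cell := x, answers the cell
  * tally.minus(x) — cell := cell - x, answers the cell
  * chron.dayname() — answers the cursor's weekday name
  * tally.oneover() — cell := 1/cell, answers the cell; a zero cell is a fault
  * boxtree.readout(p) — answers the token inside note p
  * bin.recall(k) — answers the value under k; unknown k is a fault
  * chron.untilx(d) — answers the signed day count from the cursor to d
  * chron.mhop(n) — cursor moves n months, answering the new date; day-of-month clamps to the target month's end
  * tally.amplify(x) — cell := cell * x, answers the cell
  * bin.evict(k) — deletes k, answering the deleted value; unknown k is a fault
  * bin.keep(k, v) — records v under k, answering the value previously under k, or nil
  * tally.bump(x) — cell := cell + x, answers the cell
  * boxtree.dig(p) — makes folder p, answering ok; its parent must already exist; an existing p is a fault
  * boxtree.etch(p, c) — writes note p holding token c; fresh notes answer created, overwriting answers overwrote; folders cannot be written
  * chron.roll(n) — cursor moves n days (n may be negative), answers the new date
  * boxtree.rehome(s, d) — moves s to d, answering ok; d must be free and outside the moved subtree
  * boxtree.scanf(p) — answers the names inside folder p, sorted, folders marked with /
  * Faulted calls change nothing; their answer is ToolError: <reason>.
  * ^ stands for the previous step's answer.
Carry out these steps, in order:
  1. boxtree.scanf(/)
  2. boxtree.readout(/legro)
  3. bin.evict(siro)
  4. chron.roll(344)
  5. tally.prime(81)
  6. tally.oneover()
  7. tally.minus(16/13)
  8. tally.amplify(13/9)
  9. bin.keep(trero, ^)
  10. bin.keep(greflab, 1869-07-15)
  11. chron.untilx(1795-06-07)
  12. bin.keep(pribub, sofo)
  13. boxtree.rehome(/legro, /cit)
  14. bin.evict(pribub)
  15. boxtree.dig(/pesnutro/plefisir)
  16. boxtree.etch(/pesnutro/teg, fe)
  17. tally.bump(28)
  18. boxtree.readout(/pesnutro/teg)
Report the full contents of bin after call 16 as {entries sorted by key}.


>> boxtree.scanf(p: /)
<< [cradru, legro, pesnutro/]
>> boxtree.readout(p: /legro)
<< smopren
>> bin.evict(k: siro)
<< -346
>> chron.roll(n: 344)
<< 1796-05-09
>> tally.prime(x: 81)
<< 81
>> tally.oneover()
<< 1/81
>> tally.minus(x: 16/13)
<< -1283/1053
>> tally.amplify(x: 13/9)
<< -1283/729
>> bin.keep(k: trero, v: ^)
<< nil
>> bin.keep(k: greflab, v: 1869-07-15)
<< nil
>> chron.untilx(d: 1795-06-07)
<< -337
>> bin.keep(k: pribub, v: sofo)
<< -707
>> boxtree.rehome(s: /legro, d: /cit)
<< ok
>> bin.evict(k: pribub)
<< sofo
>> boxtree.dig(p: /pesnutro/plefisir)
<< ok
>> boxtree.etch(p: /pesnutro/teg, c: fe)
<< created
>> tally.bump(x: 28)
<< 19129/729
>> boxtree.readout(p: /pesnutro/teg)
<< fe

Answer: {fa=1836-06-05, greflab=1869-07-15, trero=-1283/729}


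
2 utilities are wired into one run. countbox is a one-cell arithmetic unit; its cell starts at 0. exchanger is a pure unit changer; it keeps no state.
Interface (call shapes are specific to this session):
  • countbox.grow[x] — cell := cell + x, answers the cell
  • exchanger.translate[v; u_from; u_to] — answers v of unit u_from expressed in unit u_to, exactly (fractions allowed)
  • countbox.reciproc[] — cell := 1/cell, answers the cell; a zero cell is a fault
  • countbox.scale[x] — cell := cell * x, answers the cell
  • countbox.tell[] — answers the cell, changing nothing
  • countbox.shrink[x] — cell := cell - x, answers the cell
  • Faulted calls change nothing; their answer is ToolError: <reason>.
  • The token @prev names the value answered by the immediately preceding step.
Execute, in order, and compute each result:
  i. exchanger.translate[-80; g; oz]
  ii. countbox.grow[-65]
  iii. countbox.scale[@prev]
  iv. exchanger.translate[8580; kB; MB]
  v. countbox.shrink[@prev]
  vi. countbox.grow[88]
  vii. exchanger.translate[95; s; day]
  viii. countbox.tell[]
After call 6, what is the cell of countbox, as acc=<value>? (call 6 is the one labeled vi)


Answer: acc=215221/50

Derivation:
Act: exchanger.translate[v=-80; u_from=g; u_to=oz]
Obs: -128000000/45359237
Act: countbox.grow[x=-65]
Obs: -65
Act: countbox.scale[x=@prev]
Obs: 4225
Act: exchanger.translate[v=8580; u_from=kB; u_to=MB]
Obs: 429/50
Act: countbox.shrink[x=@prev]
Obs: 210821/50
Act: countbox.grow[x=88]
Obs: 215221/50
Act: exchanger.translate[v=95; u_from=s; u_to=day]
Obs: 19/17280
Act: countbox.tell[]
Obs: 215221/50


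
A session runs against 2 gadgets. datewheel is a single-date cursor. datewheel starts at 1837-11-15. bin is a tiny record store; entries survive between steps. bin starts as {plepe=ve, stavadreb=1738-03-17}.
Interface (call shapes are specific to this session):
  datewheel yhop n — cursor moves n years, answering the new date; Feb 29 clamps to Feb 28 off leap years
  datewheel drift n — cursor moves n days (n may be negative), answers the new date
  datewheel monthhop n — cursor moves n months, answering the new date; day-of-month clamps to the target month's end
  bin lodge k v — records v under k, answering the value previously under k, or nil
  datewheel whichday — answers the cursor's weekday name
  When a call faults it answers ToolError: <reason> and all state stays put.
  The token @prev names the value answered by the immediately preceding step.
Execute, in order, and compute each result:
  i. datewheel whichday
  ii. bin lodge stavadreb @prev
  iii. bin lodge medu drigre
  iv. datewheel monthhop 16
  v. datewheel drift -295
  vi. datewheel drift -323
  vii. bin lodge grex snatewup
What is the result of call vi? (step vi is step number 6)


Answer: 1837-07-05

Derivation:
Act: datewheel whichday[]
Obs: Wednesday
Act: bin lodge[k='stavadreb'; v='@prev']
Obs: 1738-03-17
Act: bin lodge[k='medu'; v='drigre']
Obs: nil
Act: datewheel monthhop[n='16']
Obs: 1839-03-15
Act: datewheel drift[n='-295']
Obs: 1838-05-24
Act: datewheel drift[n='-323']
Obs: 1837-07-05
Act: bin lodge[k='grex'; v='snatewup']
Obs: nil


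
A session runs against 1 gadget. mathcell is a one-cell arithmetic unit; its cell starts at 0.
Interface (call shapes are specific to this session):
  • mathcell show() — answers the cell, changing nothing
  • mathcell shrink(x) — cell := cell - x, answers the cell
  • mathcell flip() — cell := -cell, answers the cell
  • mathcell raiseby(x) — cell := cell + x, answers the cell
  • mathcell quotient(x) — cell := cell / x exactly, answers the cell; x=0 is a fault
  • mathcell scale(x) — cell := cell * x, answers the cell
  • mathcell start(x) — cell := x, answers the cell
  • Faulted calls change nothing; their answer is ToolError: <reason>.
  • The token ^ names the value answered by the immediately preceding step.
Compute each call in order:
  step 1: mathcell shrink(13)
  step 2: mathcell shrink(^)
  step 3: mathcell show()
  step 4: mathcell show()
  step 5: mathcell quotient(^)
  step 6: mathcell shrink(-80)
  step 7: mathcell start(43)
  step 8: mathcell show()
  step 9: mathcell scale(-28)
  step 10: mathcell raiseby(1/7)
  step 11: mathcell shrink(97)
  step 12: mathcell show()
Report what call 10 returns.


I invoke mathcell shrink(x: 13), and see -13.
Now I run mathcell shrink(x: ^), and get 0.
I use mathcell show(), → 0.
Using mathcell show(), and get 0.
Invoking mathcell quotient(x: ^), and get ToolError: division by zero.
Now I run mathcell shrink(x: -80), yielding 80.
I run mathcell start(x: 43): 43.
Invoking mathcell show: 43.
I call mathcell scale(x: -28), yielding -1204.
I use mathcell raiseby(x: 1/7), and get -8427/7.
I invoke mathcell shrink(x: 97), yielding -9106/7.
I use mathcell show(), and see -9106/7.

Answer: -8427/7


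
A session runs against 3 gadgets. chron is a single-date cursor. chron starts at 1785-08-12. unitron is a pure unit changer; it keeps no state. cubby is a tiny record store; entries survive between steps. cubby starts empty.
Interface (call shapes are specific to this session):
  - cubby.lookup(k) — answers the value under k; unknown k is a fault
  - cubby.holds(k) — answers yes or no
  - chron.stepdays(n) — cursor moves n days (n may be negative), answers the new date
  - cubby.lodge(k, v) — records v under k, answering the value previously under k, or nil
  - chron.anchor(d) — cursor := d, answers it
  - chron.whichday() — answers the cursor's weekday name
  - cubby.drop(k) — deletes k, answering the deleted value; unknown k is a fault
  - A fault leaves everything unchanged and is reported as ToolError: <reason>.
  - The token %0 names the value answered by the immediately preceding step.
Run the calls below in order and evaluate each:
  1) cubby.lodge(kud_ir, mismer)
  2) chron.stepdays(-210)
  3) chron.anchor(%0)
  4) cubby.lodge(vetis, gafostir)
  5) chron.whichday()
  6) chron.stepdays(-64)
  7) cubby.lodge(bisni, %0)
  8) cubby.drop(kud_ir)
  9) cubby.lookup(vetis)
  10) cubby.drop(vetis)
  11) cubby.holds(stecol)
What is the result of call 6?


I try lodge with k→kud_ir, v→mismer, giving nil.
I run stepdays with n→-210, and get 1785-01-14.
Then anchor with d→%0, giving 1785-01-14.
Then lodge with k→vetis, v→gafostir, giving nil.
I use whichday(), and observe Friday.
Now I run stepdays with n→-64, which returns 1784-11-11.
I invoke lodge with k→bisni, v→%0: nil.
I call drop with k→kud_ir, → mismer.
Calling lookup with k→vetis, which returns gafostir.
I invoke drop with k→vetis, and get gafostir.
I run holds with k→stecol, which returns no.

Answer: 1784-11-11


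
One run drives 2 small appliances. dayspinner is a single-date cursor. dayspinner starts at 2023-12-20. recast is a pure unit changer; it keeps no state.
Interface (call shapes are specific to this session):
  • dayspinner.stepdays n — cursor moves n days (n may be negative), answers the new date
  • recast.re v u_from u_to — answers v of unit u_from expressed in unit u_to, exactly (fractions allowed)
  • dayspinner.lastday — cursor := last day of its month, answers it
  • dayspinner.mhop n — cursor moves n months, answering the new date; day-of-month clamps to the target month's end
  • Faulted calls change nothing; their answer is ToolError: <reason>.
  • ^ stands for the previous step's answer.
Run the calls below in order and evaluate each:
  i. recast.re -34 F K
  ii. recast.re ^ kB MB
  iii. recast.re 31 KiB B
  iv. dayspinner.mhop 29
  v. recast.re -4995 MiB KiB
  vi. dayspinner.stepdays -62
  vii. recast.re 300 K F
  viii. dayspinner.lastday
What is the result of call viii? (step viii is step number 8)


Answer: 2026-03-31

Derivation:
% 1. recast.re(v=-34, u_from=F, u_to=K) ~> 14189/60
% 2. recast.re(v=^, u_from=kB, u_to=MB) ~> 14189/60000
% 3. recast.re(v=31, u_from=KiB, u_to=B) ~> 31744
% 4. dayspinner.mhop(n=29) ~> 2026-05-20
% 5. recast.re(v=-4995, u_from=MiB, u_to=KiB) ~> -5114880
% 6. dayspinner.stepdays(n=-62) ~> 2026-03-19
% 7. recast.re(v=300, u_from=K, u_to=F) ~> 8033/100
% 8. dayspinner.lastday() ~> 2026-03-31


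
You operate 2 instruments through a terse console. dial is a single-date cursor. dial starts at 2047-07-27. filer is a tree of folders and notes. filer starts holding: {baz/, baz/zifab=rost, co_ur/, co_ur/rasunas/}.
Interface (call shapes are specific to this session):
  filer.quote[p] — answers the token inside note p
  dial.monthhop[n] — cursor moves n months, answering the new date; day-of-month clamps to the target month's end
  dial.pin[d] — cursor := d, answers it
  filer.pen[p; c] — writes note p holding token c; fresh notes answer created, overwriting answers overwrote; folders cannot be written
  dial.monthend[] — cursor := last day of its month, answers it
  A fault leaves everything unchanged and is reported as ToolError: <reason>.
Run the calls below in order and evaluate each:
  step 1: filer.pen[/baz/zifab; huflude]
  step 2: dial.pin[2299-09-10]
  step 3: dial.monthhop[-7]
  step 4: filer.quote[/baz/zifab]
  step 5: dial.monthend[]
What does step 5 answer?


% 1. filer.pen(p: /baz/zifab, c: huflude) ~> overwrote
% 2. dial.pin(d: 2299-09-10) ~> 2299-09-10
% 3. dial.monthhop(n: -7) ~> 2299-02-10
% 4. filer.quote(p: /baz/zifab) ~> huflude
% 5. dial.monthend() ~> 2299-02-28

Answer: 2299-02-28


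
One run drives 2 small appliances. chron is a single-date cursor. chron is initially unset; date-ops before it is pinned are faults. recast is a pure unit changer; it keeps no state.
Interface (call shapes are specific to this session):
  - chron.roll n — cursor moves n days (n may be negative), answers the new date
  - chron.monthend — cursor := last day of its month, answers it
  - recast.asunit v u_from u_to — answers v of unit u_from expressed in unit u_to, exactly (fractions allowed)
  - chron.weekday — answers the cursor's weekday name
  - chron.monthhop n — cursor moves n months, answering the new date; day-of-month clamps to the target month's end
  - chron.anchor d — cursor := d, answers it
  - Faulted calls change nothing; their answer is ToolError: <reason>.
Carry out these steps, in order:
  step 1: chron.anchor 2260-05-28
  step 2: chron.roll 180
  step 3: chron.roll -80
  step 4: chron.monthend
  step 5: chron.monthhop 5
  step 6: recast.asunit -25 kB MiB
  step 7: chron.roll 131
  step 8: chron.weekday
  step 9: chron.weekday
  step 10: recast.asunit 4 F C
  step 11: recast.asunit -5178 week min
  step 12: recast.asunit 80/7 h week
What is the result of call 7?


·→ chron.anchor(d='2260-05-28')
·← 2260-05-28
·→ chron.roll(n='180')
·← 2260-11-24
·→ chron.roll(n='-80')
·← 2260-09-05
·→ chron.monthend()
·← 2260-09-30
·→ chron.monthhop(n='5')
·← 2261-02-28
·→ recast.asunit(v='-25', u_from='kB', u_to='MiB')
·← -3125/131072
·→ chron.roll(n='131')
·← 2261-07-09
·→ chron.weekday()
·← Tuesday
·→ chron.weekday()
·← Tuesday
·→ recast.asunit(v='4', u_from='F', u_to='C')
·← -140/9
·→ recast.asunit(v='-5178', u_from='week', u_to='min')
·← -52194240
·→ recast.asunit(v='80/7', u_from='h', u_to='week')
·← 10/147

Answer: 2261-07-09


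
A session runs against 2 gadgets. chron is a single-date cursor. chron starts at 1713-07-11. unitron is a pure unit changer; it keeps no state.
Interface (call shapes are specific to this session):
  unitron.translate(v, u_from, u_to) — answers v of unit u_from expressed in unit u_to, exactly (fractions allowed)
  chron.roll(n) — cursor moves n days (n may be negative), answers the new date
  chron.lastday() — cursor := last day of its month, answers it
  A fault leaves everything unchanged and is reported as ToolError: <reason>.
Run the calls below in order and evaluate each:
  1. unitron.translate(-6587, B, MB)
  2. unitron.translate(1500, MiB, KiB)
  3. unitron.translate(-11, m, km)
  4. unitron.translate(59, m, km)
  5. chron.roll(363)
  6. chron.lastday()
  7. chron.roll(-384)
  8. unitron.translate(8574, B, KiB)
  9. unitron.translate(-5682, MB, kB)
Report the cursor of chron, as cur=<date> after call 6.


Answer: cur=1714-07-31

Derivation:
> unitron.translate v='-6587' u_from='B' u_to='MB'
[out] -6587/1000000
> unitron.translate v='1500' u_from='MiB' u_to='KiB'
[out] 1536000
> unitron.translate v='-11' u_from='m' u_to='km'
[out] -11/1000
> unitron.translate v='59' u_from='m' u_to='km'
[out] 59/1000
> chron.roll n='363'
[out] 1714-07-09
> chron.lastday
[out] 1714-07-31
> chron.roll n='-384'
[out] 1713-07-12
> unitron.translate v='8574' u_from='B' u_to='KiB'
[out] 4287/512
> unitron.translate v='-5682' u_from='MB' u_to='kB'
[out] -5682000


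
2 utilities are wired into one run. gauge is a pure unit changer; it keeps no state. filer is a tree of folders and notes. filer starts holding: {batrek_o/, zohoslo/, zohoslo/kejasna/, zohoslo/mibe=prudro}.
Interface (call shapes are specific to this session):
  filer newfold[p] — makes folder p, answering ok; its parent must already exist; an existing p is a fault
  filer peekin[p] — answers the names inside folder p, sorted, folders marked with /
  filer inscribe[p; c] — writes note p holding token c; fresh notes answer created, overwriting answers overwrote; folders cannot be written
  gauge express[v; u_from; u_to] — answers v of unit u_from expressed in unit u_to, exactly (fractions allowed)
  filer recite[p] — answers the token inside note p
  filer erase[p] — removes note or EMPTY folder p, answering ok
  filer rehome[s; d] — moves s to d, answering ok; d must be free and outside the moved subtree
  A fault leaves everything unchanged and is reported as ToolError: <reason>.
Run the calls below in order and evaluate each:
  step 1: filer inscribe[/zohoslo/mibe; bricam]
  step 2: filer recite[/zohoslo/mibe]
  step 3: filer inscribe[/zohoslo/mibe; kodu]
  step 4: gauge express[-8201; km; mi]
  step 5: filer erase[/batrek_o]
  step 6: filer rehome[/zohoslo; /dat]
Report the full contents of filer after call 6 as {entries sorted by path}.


Answer: {dat/, dat/kejasna/, dat/mibe=kodu}

Derivation:
Do: filer inscribe[p: /zohoslo/mibe; c: bricam]
See: overwrote
Do: filer recite[p: /zohoslo/mibe]
See: bricam
Do: filer inscribe[p: /zohoslo/mibe; c: kodu]
See: overwrote
Do: gauge express[v: -8201; u_from: km; u_to: mi]
See: -128140625/25146
Do: filer erase[p: /batrek_o]
See: ok
Do: filer rehome[s: /zohoslo; d: /dat]
See: ok


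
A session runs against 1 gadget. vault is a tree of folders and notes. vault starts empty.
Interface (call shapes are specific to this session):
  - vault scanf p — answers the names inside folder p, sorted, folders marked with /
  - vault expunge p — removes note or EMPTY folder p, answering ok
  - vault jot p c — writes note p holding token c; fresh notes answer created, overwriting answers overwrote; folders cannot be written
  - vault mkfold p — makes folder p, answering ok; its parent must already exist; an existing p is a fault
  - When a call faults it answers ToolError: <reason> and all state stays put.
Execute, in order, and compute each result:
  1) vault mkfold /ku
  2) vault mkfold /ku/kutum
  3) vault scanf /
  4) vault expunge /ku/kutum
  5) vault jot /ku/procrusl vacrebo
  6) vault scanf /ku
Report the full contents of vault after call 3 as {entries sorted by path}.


# vault mkfold(/ku) == ok
# vault mkfold(/ku/kutum) == ok
# vault scanf(/) == [ku/]
# vault expunge(/ku/kutum) == ok
# vault jot(/ku/procrusl, vacrebo) == created
# vault scanf(/ku) == [procrusl]

Answer: {ku/, ku/kutum/}


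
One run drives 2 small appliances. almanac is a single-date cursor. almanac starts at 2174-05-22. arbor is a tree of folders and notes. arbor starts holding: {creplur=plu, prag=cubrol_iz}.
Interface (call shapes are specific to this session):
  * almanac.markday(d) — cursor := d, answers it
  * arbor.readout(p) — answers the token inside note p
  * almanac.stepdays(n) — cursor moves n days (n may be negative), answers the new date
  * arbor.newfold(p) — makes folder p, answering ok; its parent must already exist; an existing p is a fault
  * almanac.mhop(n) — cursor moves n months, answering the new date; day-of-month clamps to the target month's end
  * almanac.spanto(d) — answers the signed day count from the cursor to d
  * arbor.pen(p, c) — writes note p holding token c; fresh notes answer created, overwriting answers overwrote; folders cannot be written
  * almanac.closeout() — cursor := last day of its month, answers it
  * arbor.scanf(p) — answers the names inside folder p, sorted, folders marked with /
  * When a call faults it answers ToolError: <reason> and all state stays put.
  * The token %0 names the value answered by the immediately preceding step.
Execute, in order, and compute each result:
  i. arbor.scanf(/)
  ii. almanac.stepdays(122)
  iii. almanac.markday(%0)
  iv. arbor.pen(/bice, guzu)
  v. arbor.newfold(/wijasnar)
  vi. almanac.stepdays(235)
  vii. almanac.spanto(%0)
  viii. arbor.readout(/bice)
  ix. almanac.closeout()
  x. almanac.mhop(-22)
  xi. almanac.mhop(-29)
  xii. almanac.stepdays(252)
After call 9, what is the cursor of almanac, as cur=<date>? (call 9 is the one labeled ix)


CALL arbor.scanf[p→/]
RET  [creplur, prag]
CALL almanac.stepdays[n→122]
RET  2174-09-21
CALL almanac.markday[d→%0]
RET  2174-09-21
CALL arbor.pen[p→/bice; c→guzu]
RET  created
CALL arbor.newfold[p→/wijasnar]
RET  ok
CALL almanac.stepdays[n→235]
RET  2175-05-14
CALL almanac.spanto[d→%0]
RET  0
CALL arbor.readout[p→/bice]
RET  guzu
CALL almanac.closeout[]
RET  2175-05-31
CALL almanac.mhop[n→-22]
RET  2173-07-31
CALL almanac.mhop[n→-29]
RET  2171-02-28
CALL almanac.stepdays[n→252]
RET  2171-11-07

Answer: cur=2175-05-31


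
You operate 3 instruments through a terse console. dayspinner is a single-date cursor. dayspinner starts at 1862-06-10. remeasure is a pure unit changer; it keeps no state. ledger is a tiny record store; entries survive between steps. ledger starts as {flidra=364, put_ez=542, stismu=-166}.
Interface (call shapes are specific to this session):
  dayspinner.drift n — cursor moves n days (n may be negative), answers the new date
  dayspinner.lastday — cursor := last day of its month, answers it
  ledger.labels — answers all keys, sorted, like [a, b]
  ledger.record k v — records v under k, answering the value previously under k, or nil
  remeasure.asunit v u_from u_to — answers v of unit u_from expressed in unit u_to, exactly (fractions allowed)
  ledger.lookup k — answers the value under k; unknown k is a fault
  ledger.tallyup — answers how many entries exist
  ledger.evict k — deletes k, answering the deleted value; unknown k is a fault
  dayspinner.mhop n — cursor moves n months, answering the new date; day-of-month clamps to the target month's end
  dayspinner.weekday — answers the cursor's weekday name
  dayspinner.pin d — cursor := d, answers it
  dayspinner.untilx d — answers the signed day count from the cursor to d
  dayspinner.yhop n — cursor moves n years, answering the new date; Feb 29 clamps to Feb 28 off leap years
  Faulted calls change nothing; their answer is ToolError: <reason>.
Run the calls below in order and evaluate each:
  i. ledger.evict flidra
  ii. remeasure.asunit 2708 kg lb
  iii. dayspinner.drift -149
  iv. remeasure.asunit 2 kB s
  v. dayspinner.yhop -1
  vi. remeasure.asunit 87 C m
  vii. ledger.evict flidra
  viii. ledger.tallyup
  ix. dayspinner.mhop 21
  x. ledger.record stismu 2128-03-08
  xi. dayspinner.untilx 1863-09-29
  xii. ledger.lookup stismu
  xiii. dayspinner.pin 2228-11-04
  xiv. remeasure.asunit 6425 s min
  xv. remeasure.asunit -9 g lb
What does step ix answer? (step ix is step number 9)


Answer: 1862-10-12

Derivation:
;; 1. ledger.evict(k='flidra') : 364
;; 2. remeasure.asunit(v='2708', u_from='kg', u_to='lb') : 270800000000/45359237
;; 3. dayspinner.drift(n='-149') : 1862-01-12
;; 4. remeasure.asunit(v='2', u_from='kB', u_to='s') : ToolError: incompatible units
;; 5. dayspinner.yhop(n='-1') : 1861-01-12
;; 6. remeasure.asunit(v='87', u_from='C', u_to='m') : ToolError: incompatible units
;; 7. ledger.evict(k='flidra') : ToolError: no such key flidra
;; 8. ledger.tallyup() : 2
;; 9. dayspinner.mhop(n='21') : 1862-10-12
;; 10. ledger.record(k='stismu', v='2128-03-08') : -166
;; 11. dayspinner.untilx(d='1863-09-29') : 352
;; 12. ledger.lookup(k='stismu') : 2128-03-08
;; 13. dayspinner.pin(d='2228-11-04') : 2228-11-04
;; 14. remeasure.asunit(v='6425', u_from='s', u_to='min') : 1285/12
;; 15. remeasure.asunit(v='-9', u_from='g', u_to='lb') : -900000/45359237


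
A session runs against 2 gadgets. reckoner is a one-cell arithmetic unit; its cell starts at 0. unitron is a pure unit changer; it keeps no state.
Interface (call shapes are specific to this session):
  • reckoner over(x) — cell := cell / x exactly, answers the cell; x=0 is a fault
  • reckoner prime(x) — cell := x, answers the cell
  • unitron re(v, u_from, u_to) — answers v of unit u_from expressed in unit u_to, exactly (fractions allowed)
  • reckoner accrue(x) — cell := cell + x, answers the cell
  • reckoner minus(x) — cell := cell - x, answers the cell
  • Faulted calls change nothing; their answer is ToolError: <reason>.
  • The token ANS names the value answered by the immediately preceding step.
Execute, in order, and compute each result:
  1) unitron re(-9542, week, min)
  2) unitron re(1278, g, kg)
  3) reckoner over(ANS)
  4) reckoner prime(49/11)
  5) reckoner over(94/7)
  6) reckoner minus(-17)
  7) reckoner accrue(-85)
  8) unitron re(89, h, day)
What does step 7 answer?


Answer: -69969/1034

Derivation:
==> unitron re(v→-9542, u_from→week, u_to→min)
<== -96183360
==> unitron re(v→1278, u_from→g, u_to→kg)
<== 639/500
==> reckoner over(x→ANS)
<== 0
==> reckoner prime(x→49/11)
<== 49/11
==> reckoner over(x→94/7)
<== 343/1034
==> reckoner minus(x→-17)
<== 17921/1034
==> reckoner accrue(x→-85)
<== -69969/1034
==> unitron re(v→89, u_from→h, u_to→day)
<== 89/24


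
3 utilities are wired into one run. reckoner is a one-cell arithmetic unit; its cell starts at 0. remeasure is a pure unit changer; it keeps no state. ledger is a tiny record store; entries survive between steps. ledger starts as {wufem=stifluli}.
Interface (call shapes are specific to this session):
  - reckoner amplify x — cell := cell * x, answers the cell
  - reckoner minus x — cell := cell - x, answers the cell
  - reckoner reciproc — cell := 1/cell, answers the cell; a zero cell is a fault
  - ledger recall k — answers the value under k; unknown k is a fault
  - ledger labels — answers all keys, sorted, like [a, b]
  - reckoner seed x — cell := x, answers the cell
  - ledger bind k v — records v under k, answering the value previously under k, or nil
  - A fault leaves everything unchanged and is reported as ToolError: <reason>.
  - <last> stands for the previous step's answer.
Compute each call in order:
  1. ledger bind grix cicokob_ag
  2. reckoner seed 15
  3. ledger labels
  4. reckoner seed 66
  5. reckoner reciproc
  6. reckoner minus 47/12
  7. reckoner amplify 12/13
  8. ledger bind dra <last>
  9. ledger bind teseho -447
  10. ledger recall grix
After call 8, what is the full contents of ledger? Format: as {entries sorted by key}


Answer: {dra=-515/143, grix=cicokob_ag, wufem=stifluli}

Derivation:
I call ledger bind using k: grix, v: cicokob_ag, which returns nil.
Using reckoner seed using x: 15, which returns 15.
Then ledger labels, which returns [grix, wufem].
Next I call reckoner seed using x: 66, → 66.
I use reckoner reciproc(), — result: 1/66.
Then reckoner minus using x: 47/12, which returns -515/132.
I run reckoner amplify using x: 12/13, → -515/143.
I run ledger bind using k: dra, v: <last>, and get nil.
Calling ledger bind using k: teseho, v: -447, — result: nil.
Invoking ledger recall using k: grix, and see cicokob_ag.


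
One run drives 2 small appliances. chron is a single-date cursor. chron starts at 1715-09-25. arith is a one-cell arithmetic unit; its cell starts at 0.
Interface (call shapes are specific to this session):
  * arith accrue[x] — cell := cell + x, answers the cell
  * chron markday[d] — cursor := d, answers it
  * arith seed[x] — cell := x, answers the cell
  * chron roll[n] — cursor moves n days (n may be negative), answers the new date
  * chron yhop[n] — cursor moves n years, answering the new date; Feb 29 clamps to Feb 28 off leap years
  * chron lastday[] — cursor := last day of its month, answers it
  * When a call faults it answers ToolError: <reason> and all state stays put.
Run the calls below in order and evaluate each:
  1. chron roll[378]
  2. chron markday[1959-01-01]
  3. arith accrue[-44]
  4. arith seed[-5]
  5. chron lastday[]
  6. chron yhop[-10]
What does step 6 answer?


Answer: 1949-01-31

Derivation:
Act: chron roll[n=378]
Obs: 1716-10-07
Act: chron markday[d=1959-01-01]
Obs: 1959-01-01
Act: arith accrue[x=-44]
Obs: -44
Act: arith seed[x=-5]
Obs: -5
Act: chron lastday[]
Obs: 1959-01-31
Act: chron yhop[n=-10]
Obs: 1949-01-31


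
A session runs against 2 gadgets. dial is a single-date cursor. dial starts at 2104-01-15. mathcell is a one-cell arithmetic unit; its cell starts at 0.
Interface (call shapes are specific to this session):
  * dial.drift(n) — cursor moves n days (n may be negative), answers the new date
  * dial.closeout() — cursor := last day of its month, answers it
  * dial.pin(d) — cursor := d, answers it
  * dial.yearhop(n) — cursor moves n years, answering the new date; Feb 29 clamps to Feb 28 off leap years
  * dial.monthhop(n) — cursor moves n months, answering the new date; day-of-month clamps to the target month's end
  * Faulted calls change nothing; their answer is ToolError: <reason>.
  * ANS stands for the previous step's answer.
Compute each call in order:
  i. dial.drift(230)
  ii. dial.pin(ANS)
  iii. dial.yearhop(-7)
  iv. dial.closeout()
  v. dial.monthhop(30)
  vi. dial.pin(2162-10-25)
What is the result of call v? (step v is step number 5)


>> drift(230)
<< 2104-09-01
>> pin(ANS)
<< 2104-09-01
>> yearhop(-7)
<< 2097-09-01
>> closeout()
<< 2097-09-30
>> monthhop(30)
<< 2100-03-30
>> pin(2162-10-25)
<< 2162-10-25

Answer: 2100-03-30


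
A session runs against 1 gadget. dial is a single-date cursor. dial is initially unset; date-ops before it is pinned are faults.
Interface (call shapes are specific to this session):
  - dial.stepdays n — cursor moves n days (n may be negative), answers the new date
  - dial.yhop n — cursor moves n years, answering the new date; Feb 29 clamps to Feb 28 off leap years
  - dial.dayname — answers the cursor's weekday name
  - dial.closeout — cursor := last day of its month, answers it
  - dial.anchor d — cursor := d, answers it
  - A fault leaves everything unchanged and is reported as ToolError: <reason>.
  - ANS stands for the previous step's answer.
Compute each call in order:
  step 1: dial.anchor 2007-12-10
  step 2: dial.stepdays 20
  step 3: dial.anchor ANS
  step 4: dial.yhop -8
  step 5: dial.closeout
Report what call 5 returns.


Answer: 1999-12-31

Derivation:
==> dial.anchor(d='2007-12-10')
<== 2007-12-10
==> dial.stepdays(n='20')
<== 2007-12-30
==> dial.anchor(d='ANS')
<== 2007-12-30
==> dial.yhop(n='-8')
<== 1999-12-30
==> dial.closeout()
<== 1999-12-31


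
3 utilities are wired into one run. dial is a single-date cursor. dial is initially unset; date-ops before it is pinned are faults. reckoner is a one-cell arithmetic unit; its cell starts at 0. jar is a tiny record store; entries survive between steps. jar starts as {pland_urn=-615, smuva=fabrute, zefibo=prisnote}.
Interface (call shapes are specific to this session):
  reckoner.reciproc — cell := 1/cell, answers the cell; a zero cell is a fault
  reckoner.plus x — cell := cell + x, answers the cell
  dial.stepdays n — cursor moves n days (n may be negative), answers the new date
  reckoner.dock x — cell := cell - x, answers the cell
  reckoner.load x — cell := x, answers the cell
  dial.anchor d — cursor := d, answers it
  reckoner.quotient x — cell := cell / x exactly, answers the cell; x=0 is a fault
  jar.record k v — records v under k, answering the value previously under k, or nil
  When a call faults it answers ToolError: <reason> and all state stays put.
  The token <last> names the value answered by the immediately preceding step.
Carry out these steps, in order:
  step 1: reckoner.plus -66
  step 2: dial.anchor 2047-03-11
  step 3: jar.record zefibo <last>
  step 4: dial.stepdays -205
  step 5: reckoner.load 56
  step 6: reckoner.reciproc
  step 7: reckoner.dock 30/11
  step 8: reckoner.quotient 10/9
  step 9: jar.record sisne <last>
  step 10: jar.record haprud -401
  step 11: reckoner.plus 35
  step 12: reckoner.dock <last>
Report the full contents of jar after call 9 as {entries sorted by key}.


Answer: {pland_urn=-615, sisne=-15021/6160, smuva=fabrute, zefibo=2047-03-11}

Derivation:
I use reckoner.plus using -66, which returns -66.
I invoke dial.anchor using 2047-03-11, which returns 2047-03-11.
Now I run jar.record using zefibo, <last>, and observe prisnote.
I run dial.stepdays using -205, giving 2046-08-18.
I try reckoner.load using 56, giving 56.
Next I call reckoner.reciproc(), and see 1/56.
I use reckoner.dock using 30/11, — result: -1669/616.
I invoke reckoner.quotient using 10/9, and observe -15021/6160.
Now I run jar.record using sisne, <last>, and get nil.
I call jar.record using haprud, -401: nil.
Then reckoner.plus using 35, and see 200579/6160.
Now I run reckoner.dock using <last>, and get 0.


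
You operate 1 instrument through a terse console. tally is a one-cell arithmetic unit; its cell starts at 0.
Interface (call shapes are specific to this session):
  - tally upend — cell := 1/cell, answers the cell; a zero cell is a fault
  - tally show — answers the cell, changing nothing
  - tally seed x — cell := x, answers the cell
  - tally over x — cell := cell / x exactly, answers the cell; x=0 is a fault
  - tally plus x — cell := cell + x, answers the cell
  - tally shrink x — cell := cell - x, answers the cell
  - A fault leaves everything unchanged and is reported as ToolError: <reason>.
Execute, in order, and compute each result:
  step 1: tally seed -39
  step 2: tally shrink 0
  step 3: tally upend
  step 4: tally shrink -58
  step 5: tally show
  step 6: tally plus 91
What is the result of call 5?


Answer: 2261/39

Derivation:
% 1. tally seed(x='-39') ~> -39
% 2. tally shrink(x='0') ~> -39
% 3. tally upend() ~> -1/39
% 4. tally shrink(x='-58') ~> 2261/39
% 5. tally show() ~> 2261/39
% 6. tally plus(x='91') ~> 5810/39


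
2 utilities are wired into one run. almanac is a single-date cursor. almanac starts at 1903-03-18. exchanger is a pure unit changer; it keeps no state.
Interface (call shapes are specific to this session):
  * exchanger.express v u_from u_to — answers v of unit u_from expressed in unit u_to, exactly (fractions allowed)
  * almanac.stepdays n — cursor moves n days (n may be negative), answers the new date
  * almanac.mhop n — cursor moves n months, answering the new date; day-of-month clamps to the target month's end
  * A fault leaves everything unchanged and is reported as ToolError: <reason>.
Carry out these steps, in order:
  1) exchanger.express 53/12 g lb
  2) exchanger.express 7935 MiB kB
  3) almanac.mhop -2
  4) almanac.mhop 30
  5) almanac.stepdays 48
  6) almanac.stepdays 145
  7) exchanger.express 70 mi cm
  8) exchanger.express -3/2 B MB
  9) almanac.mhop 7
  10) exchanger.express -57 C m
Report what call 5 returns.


Answer: 1905-09-04

Derivation:
> express 53/12 g lb
= 1325000/136077711
> express 7935 MiB kB
= 208011264/25
> mhop -2
= 1903-01-18
> mhop 30
= 1905-07-18
> stepdays 48
= 1905-09-04
> stepdays 145
= 1906-01-27
> express 70 mi cm
= 11265408
> express -3/2 B MB
= -3/2000000
> mhop 7
= 1906-08-27
> express -57 C m
= ToolError: incompatible units


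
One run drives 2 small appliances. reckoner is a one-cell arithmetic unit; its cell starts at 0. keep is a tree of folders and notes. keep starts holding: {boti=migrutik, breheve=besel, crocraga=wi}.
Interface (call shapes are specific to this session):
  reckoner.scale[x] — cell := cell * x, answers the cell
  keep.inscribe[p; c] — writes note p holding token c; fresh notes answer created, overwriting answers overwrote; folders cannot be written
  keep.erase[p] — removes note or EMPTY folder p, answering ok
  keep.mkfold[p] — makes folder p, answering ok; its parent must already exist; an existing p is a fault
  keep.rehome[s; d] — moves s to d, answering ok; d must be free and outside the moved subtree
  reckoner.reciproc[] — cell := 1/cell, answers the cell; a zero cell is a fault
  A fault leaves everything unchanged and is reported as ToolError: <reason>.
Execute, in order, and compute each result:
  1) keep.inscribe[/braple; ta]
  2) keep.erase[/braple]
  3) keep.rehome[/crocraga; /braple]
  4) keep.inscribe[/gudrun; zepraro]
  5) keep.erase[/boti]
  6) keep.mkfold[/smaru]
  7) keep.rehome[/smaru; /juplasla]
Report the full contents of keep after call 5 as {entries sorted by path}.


Answer: {braple=wi, breheve=besel, gudrun=zepraro}

Derivation:
I run keep.inscribe using p='/braple', c='ta', which returns created.
Now I run keep.erase using p='/braple', and get ok.
Now I run keep.rehome using s='/crocraga', d='/braple', and get ok.
Now I run keep.inscribe using p='/gudrun', c='zepraro', and get created.
Then keep.erase using p='/boti', and see ok.
Using keep.mkfold using p='/smaru', which returns ok.
Invoking keep.rehome using s='/smaru', d='/juplasla', which returns ok.
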